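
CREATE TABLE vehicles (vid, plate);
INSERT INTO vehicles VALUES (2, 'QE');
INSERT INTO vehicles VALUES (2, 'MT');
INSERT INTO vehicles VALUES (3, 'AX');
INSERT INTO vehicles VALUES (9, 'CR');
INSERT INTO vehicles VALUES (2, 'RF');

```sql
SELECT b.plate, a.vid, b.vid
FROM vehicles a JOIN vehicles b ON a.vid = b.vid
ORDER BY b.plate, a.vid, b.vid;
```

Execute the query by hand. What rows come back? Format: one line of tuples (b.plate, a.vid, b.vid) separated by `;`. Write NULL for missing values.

(AX, 3, 3); (CR, 9, 9); (MT, 2, 2); (MT, 2, 2); (MT, 2, 2); (QE, 2, 2); (QE, 2, 2); (QE, 2, 2); (RF, 2, 2); (RF, 2, 2); (RF, 2, 2)

INNER JOIN keeps only pairs where the ON condition holds.
Matching on a.vid = b.vid.
- a (vid=2) pairs with 3 row(s) of b.
- a (vid=2) pairs with 3 row(s) of b.
- a (vid=3) pairs with 1 row(s) of b.
- a (vid=9) pairs with 1 row(s) of b.
- a (vid=2) pairs with 3 row(s) of b.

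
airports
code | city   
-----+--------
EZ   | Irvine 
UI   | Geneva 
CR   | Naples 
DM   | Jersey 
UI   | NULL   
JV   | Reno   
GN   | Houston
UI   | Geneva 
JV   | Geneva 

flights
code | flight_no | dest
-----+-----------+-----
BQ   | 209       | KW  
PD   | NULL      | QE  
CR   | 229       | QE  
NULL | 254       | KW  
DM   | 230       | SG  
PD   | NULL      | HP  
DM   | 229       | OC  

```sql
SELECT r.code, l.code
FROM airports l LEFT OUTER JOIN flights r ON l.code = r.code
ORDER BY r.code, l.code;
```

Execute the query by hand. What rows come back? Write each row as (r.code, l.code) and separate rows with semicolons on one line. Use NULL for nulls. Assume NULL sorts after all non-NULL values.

(CR, CR); (DM, DM); (DM, DM); (NULL, EZ); (NULL, GN); (NULL, JV); (NULL, JV); (NULL, UI); (NULL, UI); (NULL, UI)

LEFT JOIN keeps every row from `airports`; unmatched rows get NULL for `flights`'s columns.
Matching on l.code = r.code. A NULL in a compared column never satisfies the condition.
- l (code=EZ) has no partner → padded with NULL.
- l (code=UI) has no partner → padded with NULL.
- l (code=CR) pairs with 1 row(s) of r.
- l (code=DM) pairs with 2 row(s) of r.
- l (code=UI) has no partner → padded with NULL.
- l (code=JV) has no partner → padded with NULL.
- l (code=GN) has no partner → padded with NULL.
- l (code=UI) has no partner → padded with NULL.
- l (code=JV) has no partner → padded with NULL.
After projecting and ordering:
r.code | l.code
CR | CR
DM | DM
DM | DM
NULL | EZ
NULL | GN
NULL | JV
NULL | JV
NULL | UI
NULL | UI
NULL | UI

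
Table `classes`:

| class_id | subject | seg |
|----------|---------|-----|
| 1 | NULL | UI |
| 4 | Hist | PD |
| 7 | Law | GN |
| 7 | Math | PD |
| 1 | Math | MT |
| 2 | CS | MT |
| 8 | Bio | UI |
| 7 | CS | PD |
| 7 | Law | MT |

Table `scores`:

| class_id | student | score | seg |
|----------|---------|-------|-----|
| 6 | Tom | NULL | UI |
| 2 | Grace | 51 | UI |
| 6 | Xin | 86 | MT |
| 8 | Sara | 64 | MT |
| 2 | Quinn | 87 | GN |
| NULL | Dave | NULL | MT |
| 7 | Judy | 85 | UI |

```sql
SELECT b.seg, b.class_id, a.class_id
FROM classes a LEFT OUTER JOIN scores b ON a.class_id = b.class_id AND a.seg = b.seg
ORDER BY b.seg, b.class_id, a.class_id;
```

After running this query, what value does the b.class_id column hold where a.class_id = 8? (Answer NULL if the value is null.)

NULL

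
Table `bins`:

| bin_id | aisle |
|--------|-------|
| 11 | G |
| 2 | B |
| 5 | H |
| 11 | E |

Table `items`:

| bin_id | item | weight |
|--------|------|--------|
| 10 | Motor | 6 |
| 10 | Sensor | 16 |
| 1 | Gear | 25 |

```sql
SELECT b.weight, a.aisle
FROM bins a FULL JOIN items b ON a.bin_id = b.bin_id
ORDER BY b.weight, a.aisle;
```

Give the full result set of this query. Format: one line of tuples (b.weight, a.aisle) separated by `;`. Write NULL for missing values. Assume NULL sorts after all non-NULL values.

FULL OUTER JOIN keeps every row from both sides; unmatched rows get NULL for the other side's columns.
Matching on a.bin_id = b.bin_id.
- a (bin_id=11) has no partner → padded with NULL.
- a (bin_id=2) has no partner → padded with NULL.
- a (bin_id=5) has no partner → padded with NULL.
- a (bin_id=11) has no partner → padded with NULL.
- 3 b row(s) had no a match → kept, a columns NULL.
After projecting and ordering:
b.weight | a.aisle
6 | NULL
16 | NULL
25 | NULL
NULL | B
NULL | E
NULL | G
NULL | H

(6, NULL); (16, NULL); (25, NULL); (NULL, B); (NULL, E); (NULL, G); (NULL, H)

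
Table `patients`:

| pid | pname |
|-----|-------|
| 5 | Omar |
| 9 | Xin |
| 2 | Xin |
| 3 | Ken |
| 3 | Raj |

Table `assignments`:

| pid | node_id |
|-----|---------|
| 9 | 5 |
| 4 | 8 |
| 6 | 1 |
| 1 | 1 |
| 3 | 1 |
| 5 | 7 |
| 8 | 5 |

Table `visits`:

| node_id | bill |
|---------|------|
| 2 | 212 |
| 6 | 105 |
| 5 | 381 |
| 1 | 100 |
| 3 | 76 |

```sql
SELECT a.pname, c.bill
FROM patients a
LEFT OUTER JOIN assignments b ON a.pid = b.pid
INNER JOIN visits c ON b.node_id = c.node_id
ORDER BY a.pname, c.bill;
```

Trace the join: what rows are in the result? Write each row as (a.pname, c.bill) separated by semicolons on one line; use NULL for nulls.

Joins associate left-to-right: patients LEFT JOIN assignments on pid gives 5 intermediate row(s).
Then INNER JOIN `visits c` on node_id: keep only rows whose b.node_id appears in c.

(Ken, 100); (Raj, 100); (Xin, 381)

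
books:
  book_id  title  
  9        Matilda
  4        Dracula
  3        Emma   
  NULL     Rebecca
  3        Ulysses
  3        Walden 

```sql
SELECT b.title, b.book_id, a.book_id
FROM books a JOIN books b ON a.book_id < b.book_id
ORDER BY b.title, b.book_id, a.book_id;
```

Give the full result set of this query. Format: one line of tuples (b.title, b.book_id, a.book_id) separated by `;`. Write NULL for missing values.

(Dracula, 4, 3); (Dracula, 4, 3); (Dracula, 4, 3); (Matilda, 9, 3); (Matilda, 9, 3); (Matilda, 9, 3); (Matilda, 9, 4)

INNER JOIN keeps only pairs where the ON condition holds.
Matching on a.book_id < b.book_id. A NULL in a compared column never satisfies the condition.
- a row (book_id=9): no match → dropped.
- a row (book_id=4): matches 1 b row(s) → 1 output row(s).
- a row (book_id=3): matches 2 b row(s) → 2 output row(s).
- a row (book_id=NULL): no match → dropped.
- a row (book_id=3): matches 2 b row(s) → 2 output row(s).
- a row (book_id=3): matches 2 b row(s) → 2 output row(s).
After projecting and ordering:
b.title | b.book_id | a.book_id
Dracula | 4 | 3
Dracula | 4 | 3
Dracula | 4 | 3
Matilda | 9 | 3
Matilda | 9 | 3
Matilda | 9 | 3
Matilda | 9 | 4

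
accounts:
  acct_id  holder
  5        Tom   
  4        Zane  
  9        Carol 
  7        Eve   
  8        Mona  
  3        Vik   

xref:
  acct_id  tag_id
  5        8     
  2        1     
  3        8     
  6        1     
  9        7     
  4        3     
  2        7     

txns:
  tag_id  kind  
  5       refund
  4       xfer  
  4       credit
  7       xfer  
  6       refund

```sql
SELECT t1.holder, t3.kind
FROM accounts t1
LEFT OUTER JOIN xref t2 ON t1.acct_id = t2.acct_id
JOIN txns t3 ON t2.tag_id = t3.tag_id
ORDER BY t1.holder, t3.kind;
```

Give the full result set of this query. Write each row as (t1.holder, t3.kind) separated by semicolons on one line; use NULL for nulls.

Joins associate left-to-right: accounts LEFT JOIN xref on acct_id gives 6 intermediate row(s).
Then INNER JOIN `txns t3` on tag_id: keep only rows whose t2.tag_id appears in t3.

(Carol, xfer)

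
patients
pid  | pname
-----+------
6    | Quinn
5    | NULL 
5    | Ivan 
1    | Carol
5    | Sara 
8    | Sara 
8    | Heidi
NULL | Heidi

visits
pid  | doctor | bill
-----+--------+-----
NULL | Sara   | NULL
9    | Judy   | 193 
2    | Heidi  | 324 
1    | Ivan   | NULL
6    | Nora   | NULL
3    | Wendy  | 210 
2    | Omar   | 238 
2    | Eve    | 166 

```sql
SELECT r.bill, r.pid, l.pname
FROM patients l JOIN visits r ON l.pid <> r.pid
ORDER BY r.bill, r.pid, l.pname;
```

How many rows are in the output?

47

INNER JOIN keeps only pairs where the ON condition holds.
Matching on l.pid <> r.pid. A NULL in a compared column never satisfies the condition.
- l[0] pid=6 → 6 match(es) in r → 6 row(s).
- l[1] pid=5 → 7 match(es) in r → 7 row(s).
- l[2] pid=5 → 7 match(es) in r → 7 row(s).
- l[3] pid=1 → 6 match(es) in r → 6 row(s).
- l[4] pid=5 → 7 match(es) in r → 7 row(s).
- l[5] pid=8 → 7 match(es) in r → 7 row(s).
- l[6] pid=8 → 7 match(es) in r → 7 row(s).
- l[7] pid=NULL → no match; dropped.
Total: 47 rows.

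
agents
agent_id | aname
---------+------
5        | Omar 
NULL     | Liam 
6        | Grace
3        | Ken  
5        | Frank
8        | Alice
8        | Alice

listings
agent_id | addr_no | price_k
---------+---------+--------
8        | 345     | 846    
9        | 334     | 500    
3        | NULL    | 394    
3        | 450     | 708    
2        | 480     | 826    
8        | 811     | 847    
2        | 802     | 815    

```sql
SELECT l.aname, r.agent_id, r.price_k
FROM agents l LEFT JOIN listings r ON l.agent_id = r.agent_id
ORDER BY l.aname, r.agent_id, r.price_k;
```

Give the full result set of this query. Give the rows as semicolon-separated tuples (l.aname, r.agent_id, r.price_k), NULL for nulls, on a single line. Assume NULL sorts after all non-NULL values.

LEFT JOIN keeps every row from `agents`; unmatched rows get NULL for `listings`'s columns.
Matching on l.agent_id = r.agent_id. A NULL in a compared column never satisfies the condition.
Matched pairs: 6; unmatched l rows kept: 4.

(Alice, 8, 846); (Alice, 8, 846); (Alice, 8, 847); (Alice, 8, 847); (Frank, NULL, NULL); (Grace, NULL, NULL); (Ken, 3, 394); (Ken, 3, 708); (Liam, NULL, NULL); (Omar, NULL, NULL)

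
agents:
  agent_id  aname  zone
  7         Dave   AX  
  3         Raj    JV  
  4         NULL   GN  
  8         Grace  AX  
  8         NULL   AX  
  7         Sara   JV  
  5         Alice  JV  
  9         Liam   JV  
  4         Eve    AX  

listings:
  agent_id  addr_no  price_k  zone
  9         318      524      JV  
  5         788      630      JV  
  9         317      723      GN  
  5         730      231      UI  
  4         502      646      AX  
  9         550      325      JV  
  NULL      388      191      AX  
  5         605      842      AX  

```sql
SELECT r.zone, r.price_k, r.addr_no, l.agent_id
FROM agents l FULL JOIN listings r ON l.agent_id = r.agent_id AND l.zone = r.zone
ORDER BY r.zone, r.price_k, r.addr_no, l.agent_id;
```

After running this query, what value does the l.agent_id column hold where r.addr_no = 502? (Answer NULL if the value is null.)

FULL OUTER JOIN keeps every row from both sides; unmatched rows get NULL for the other side's columns.
Matching on l.agent_id = r.agent_id AND l.zone = r.zone. A NULL in a compared column never satisfies the condition.
- l[0] agent_id=7, zone=AX → no match; kept with NULLs on the r side.
- l[1] agent_id=3, zone=JV → no match; kept with NULLs on the r side.
- l[2] agent_id=4, zone=GN → no match; kept with NULLs on the r side.
- l[3] agent_id=8, zone=AX → no match; kept with NULLs on the r side.
- l[4] agent_id=8, zone=AX → no match; kept with NULLs on the r side.
- l[5] agent_id=7, zone=JV → no match; kept with NULLs on the r side.
- l[6] agent_id=5, zone=JV → 1 match(es) in r → 1 row(s).
- l[7] agent_id=9, zone=JV → 2 match(es) in r → 2 row(s).
- l[8] agent_id=4, zone=AX → 1 match(es) in r → 1 row(s).
- 4 r row(s) had no l match → kept, l columns NULL.

4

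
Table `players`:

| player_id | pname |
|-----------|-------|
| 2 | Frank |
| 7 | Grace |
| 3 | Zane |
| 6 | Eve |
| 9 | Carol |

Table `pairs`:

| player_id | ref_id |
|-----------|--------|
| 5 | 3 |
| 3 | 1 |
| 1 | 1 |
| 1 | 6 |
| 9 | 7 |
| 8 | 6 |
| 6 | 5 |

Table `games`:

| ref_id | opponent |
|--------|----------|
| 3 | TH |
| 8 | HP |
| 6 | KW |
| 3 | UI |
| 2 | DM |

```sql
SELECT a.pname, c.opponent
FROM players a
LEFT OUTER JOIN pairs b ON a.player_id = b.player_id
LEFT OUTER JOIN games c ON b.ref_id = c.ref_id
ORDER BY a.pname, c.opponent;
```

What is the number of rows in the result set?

Joins associate left-to-right: players LEFT JOIN pairs on player_id gives 5 intermediate row(s).
Then LEFT JOIN `games c` on ref_id: each of those 5 rows is kept; rows whose b.ref_id has no match in c get NULL for c's columns.
Result: 5 row(s).

5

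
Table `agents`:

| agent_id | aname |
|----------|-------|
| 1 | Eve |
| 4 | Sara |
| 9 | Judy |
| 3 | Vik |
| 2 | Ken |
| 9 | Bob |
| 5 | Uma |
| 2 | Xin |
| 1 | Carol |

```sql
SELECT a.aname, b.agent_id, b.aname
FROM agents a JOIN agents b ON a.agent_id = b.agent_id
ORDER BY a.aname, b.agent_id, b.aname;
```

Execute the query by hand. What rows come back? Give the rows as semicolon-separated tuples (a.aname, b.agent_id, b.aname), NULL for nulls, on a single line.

(Bob, 9, Bob); (Bob, 9, Judy); (Carol, 1, Carol); (Carol, 1, Eve); (Eve, 1, Carol); (Eve, 1, Eve); (Judy, 9, Bob); (Judy, 9, Judy); (Ken, 2, Ken); (Ken, 2, Xin); (Sara, 4, Sara); (Uma, 5, Uma); (Vik, 3, Vik); (Xin, 2, Ken); (Xin, 2, Xin)

INNER JOIN keeps only pairs where the ON condition holds.
Matching on a.agent_id = b.agent_id.
Matched pairs: 15.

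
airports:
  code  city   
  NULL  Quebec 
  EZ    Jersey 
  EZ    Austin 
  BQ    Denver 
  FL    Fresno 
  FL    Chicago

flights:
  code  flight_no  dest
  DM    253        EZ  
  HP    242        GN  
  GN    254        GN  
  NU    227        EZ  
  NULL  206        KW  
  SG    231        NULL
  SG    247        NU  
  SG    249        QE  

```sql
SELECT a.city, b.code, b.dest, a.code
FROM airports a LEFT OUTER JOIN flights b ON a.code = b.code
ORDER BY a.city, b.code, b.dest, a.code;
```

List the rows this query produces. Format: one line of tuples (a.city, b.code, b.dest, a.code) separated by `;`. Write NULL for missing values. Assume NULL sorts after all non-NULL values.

(Austin, NULL, NULL, EZ); (Chicago, NULL, NULL, FL); (Denver, NULL, NULL, BQ); (Fresno, NULL, NULL, FL); (Jersey, NULL, NULL, EZ); (Quebec, NULL, NULL, NULL)

LEFT JOIN keeps every row from `airports`; unmatched rows get NULL for `flights`'s columns.
Matching on a.code = b.code. A NULL in a compared column never satisfies the condition.
Matched pairs: 0; unmatched a rows kept: 6.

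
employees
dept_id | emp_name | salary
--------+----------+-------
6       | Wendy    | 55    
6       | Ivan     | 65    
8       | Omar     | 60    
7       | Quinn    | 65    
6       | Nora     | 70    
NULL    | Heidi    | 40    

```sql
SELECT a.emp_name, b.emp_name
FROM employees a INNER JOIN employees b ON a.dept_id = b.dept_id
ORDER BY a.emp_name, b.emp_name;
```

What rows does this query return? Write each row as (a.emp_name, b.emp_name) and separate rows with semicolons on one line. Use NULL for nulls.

(Ivan, Ivan); (Ivan, Nora); (Ivan, Wendy); (Nora, Ivan); (Nora, Nora); (Nora, Wendy); (Omar, Omar); (Quinn, Quinn); (Wendy, Ivan); (Wendy, Nora); (Wendy, Wendy)

INNER JOIN keeps only pairs where the ON condition holds.
Matching on a.dept_id = b.dept_id. A NULL in a compared column never satisfies the condition.
Matched pairs: 11.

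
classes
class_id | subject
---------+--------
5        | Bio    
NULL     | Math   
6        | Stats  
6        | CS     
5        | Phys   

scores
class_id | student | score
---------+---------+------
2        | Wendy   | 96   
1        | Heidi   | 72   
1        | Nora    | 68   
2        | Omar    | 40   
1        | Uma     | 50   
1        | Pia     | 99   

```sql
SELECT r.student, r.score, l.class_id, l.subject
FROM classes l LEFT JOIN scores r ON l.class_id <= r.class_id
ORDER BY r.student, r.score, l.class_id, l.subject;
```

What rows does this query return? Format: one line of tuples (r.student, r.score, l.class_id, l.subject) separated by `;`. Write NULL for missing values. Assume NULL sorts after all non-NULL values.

(NULL, NULL, 5, Bio); (NULL, NULL, 5, Phys); (NULL, NULL, 6, CS); (NULL, NULL, 6, Stats); (NULL, NULL, NULL, Math)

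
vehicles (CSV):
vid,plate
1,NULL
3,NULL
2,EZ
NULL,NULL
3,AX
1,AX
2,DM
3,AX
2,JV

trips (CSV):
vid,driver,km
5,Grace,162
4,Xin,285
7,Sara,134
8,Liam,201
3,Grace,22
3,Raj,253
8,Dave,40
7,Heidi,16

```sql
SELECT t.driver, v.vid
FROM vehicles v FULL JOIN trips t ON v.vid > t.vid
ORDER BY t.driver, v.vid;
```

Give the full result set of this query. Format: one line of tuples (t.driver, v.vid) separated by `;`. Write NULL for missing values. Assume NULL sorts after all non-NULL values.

(Dave, NULL); (Grace, NULL); (Grace, NULL); (Heidi, NULL); (Liam, NULL); (Raj, NULL); (Sara, NULL); (Xin, NULL); (NULL, 1); (NULL, 1); (NULL, 2); (NULL, 2); (NULL, 2); (NULL, 3); (NULL, 3); (NULL, 3); (NULL, NULL)

FULL OUTER JOIN keeps every row from both sides; unmatched rows get NULL for the other side's columns.
Matching on v.vid > t.vid. A NULL in a compared column never satisfies the condition.
- v row (vid=1): no match → kept, t columns NULL.
- v row (vid=3): no match → kept, t columns NULL.
- v row (vid=2): no match → kept, t columns NULL.
- v row (vid=NULL): no match → kept, t columns NULL.
- v row (vid=3): no match → kept, t columns NULL.
- v row (vid=1): no match → kept, t columns NULL.
- v row (vid=2): no match → kept, t columns NULL.
- v row (vid=3): no match → kept, t columns NULL.
- v row (vid=2): no match → kept, t columns NULL.
- plus 8 unmatched t row(s), each kept with NULL v columns.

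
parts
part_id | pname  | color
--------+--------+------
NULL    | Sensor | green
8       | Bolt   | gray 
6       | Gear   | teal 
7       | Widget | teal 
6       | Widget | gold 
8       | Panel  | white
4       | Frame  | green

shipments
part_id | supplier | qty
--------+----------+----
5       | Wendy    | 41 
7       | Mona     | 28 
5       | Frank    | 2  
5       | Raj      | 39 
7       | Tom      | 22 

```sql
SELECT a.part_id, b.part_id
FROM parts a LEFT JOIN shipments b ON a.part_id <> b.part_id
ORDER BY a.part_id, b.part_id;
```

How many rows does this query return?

29

LEFT JOIN keeps every row from `parts`; unmatched rows get NULL for `shipments`'s columns.
Matching on a.part_id <> b.part_id. A NULL in a compared column never satisfies the condition.
Matched pairs: 28; unmatched a rows kept: 1.
Total: 28 matched + 1 padded = 29 rows.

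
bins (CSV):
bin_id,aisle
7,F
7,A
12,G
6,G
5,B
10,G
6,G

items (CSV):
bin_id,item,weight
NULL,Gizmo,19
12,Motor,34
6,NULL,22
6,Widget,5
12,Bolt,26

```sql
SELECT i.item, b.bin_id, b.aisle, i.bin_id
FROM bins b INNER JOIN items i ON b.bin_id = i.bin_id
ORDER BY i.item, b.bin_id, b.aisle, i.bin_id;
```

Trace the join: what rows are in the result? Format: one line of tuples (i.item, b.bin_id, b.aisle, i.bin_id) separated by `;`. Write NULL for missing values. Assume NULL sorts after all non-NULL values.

INNER JOIN keeps only pairs where the ON condition holds.
Matching on b.bin_id = i.bin_id. A NULL in a compared column never satisfies the condition.
- bin_id=7: no matching i row, dropped.
- bin_id=7: no matching i row, dropped.
- bin_id=12: 2 matching i row(s), so 2 row(s) emitted.
- bin_id=6: 2 matching i row(s), so 2 row(s) emitted.
- bin_id=5: no matching i row, dropped.
- bin_id=10: no matching i row, dropped.
- bin_id=6: 2 matching i row(s), so 2 row(s) emitted.
After projecting and ordering:
i.item | b.bin_id | b.aisle | i.bin_id
Bolt | 12 | G | 12
Motor | 12 | G | 12
Widget | 6 | G | 6
Widget | 6 | G | 6
NULL | 6 | G | 6
NULL | 6 | G | 6

(Bolt, 12, G, 12); (Motor, 12, G, 12); (Widget, 6, G, 6); (Widget, 6, G, 6); (NULL, 6, G, 6); (NULL, 6, G, 6)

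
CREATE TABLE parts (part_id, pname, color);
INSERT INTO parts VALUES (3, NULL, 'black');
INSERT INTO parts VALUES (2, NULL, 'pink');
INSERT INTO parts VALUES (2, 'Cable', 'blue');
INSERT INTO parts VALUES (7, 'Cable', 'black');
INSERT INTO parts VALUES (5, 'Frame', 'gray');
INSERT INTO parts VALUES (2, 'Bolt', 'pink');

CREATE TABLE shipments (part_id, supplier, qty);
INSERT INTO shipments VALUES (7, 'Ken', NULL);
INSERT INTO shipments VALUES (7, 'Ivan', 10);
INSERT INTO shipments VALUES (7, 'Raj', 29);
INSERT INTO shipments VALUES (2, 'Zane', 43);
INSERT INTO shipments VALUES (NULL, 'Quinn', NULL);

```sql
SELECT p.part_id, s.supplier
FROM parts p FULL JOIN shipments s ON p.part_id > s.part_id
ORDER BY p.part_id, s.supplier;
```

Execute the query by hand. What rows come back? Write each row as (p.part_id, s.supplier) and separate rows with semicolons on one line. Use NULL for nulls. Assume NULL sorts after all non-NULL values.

(2, NULL); (2, NULL); (2, NULL); (3, Zane); (5, Zane); (7, Zane); (NULL, Ivan); (NULL, Ken); (NULL, Quinn); (NULL, Raj)

FULL OUTER JOIN keeps every row from both sides; unmatched rows get NULL for the other side's columns.
Matching on p.part_id > s.part_id. A NULL in a compared column never satisfies the condition.
Matched pairs: 3; unmatched p rows kept: 3; unmatched s rows kept: 4.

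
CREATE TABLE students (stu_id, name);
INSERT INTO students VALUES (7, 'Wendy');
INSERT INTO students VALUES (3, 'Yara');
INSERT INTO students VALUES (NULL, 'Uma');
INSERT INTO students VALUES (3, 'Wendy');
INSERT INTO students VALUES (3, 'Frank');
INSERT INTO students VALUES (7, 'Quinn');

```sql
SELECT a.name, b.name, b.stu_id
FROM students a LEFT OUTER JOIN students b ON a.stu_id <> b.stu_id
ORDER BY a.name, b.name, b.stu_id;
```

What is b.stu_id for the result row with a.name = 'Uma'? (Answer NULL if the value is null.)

NULL

LEFT JOIN keeps every row from `students a`; unmatched rows get NULL for `students b`'s columns.
Matching on a.stu_id <> b.stu_id. A NULL in a compared column never satisfies the condition.
- stu_id=7: 3 matching b row(s), so 3 row(s) emitted.
- stu_id=3: 2 matching b row(s), so 2 row(s) emitted.
- stu_id=NULL: no b row matches, row kept with b columns NULL.
- stu_id=3: 2 matching b row(s), so 2 row(s) emitted.
- stu_id=3: 2 matching b row(s), so 2 row(s) emitted.
- stu_id=7: 3 matching b row(s), so 3 row(s) emitted.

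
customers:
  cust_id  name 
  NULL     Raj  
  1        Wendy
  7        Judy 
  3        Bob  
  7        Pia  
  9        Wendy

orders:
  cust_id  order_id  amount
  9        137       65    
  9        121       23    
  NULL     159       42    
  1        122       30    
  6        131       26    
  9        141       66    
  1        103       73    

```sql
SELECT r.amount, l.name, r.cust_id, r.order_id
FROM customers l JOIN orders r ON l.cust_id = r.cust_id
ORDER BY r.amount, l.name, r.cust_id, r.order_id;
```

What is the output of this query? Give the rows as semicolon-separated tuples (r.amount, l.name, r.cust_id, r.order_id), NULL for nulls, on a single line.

INNER JOIN keeps only pairs where the ON condition holds.
Matching on l.cust_id = r.cust_id. A NULL in a compared column never satisfies the condition.
- l[0] cust_id=NULL → no match; dropped.
- l[1] cust_id=1 → 2 match(es) in r → 2 row(s).
- l[2] cust_id=7 → no match; dropped.
- l[3] cust_id=3 → no match; dropped.
- l[4] cust_id=7 → no match; dropped.
- l[5] cust_id=9 → 3 match(es) in r → 3 row(s).
After projecting and ordering:
r.amount | l.name | r.cust_id | r.order_id
23 | Wendy | 9 | 121
30 | Wendy | 1 | 122
65 | Wendy | 9 | 137
66 | Wendy | 9 | 141
73 | Wendy | 1 | 103

(23, Wendy, 9, 121); (30, Wendy, 1, 122); (65, Wendy, 9, 137); (66, Wendy, 9, 141); (73, Wendy, 1, 103)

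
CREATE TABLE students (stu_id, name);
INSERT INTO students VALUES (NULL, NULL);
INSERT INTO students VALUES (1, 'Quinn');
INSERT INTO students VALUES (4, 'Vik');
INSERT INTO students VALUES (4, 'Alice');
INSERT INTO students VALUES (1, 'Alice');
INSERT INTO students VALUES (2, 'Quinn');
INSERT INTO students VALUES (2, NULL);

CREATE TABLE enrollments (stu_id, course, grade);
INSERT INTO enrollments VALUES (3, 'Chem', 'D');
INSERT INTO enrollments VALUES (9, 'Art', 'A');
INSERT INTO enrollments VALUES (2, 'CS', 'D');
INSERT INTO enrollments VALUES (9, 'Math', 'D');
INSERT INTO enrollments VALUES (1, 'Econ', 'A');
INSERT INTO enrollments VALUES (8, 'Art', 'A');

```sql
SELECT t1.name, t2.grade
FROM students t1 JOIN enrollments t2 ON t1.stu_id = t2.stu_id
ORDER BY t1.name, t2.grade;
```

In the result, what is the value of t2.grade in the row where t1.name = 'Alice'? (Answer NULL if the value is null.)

INNER JOIN keeps only pairs where the ON condition holds.
Matching on t1.stu_id = t2.stu_id. A NULL in a compared column never satisfies the condition.
- t1[0] stu_id=NULL → no match; dropped.
- t1[1] stu_id=1 → 1 match(es) in t2 → 1 row(s).
- t1[2] stu_id=4 → no match; dropped.
- t1[3] stu_id=4 → no match; dropped.
- t1[4] stu_id=1 → 1 match(es) in t2 → 1 row(s).
- t1[5] stu_id=2 → 1 match(es) in t2 → 1 row(s).
- t1[6] stu_id=2 → 1 match(es) in t2 → 1 row(s).

A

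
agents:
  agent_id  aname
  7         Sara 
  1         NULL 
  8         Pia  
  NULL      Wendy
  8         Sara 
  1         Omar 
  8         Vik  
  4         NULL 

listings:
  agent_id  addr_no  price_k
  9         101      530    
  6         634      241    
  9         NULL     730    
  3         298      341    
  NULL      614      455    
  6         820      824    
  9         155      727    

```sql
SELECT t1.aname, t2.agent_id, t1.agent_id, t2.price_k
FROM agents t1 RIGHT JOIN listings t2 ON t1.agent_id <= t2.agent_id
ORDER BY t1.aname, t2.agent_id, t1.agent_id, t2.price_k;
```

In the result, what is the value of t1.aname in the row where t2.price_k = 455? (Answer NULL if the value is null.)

NULL

RIGHT JOIN keeps every row from `listings`; unmatched rows get NULL for `agents`'s columns.
Matching on t1.agent_id <= t2.agent_id. A NULL in a compared column never satisfies the condition.
- t1 (agent_id=7) pairs with 3 row(s) of t2.
- t1 (agent_id=1) pairs with 6 row(s) of t2.
- t1 (agent_id=8) pairs with 3 row(s) of t2.
- t1 (agent_id=NULL) has no partner in t2.
- t1 (agent_id=8) pairs with 3 row(s) of t2.
- t1 (agent_id=1) pairs with 6 row(s) of t2.
- t1 (agent_id=8) pairs with 3 row(s) of t2.
- t1 (agent_id=4) pairs with 5 row(s) of t2.
- plus 1 unmatched t2 row(s), each kept with NULL t1 columns.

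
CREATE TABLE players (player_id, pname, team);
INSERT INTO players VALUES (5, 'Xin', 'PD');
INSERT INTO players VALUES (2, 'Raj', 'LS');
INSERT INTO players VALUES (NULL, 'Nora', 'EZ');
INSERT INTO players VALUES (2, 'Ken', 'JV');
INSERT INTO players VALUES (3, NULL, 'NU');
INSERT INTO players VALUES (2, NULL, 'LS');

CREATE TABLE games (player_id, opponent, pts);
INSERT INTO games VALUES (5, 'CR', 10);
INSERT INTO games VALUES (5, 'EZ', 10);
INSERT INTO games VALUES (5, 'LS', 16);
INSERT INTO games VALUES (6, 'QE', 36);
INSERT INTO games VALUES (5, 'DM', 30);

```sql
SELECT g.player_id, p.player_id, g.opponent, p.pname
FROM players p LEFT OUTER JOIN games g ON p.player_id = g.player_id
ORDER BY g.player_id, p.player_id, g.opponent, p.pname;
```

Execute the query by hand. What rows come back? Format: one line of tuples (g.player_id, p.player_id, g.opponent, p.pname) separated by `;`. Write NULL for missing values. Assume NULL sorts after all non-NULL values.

(5, 5, CR, Xin); (5, 5, DM, Xin); (5, 5, EZ, Xin); (5, 5, LS, Xin); (NULL, 2, NULL, Ken); (NULL, 2, NULL, Raj); (NULL, 2, NULL, NULL); (NULL, 3, NULL, NULL); (NULL, NULL, NULL, Nora)

LEFT JOIN keeps every row from `players`; unmatched rows get NULL for `games`'s columns.
Matching on p.player_id = g.player_id. A NULL in a compared column never satisfies the condition.
Matched pairs: 4; unmatched p rows kept: 5.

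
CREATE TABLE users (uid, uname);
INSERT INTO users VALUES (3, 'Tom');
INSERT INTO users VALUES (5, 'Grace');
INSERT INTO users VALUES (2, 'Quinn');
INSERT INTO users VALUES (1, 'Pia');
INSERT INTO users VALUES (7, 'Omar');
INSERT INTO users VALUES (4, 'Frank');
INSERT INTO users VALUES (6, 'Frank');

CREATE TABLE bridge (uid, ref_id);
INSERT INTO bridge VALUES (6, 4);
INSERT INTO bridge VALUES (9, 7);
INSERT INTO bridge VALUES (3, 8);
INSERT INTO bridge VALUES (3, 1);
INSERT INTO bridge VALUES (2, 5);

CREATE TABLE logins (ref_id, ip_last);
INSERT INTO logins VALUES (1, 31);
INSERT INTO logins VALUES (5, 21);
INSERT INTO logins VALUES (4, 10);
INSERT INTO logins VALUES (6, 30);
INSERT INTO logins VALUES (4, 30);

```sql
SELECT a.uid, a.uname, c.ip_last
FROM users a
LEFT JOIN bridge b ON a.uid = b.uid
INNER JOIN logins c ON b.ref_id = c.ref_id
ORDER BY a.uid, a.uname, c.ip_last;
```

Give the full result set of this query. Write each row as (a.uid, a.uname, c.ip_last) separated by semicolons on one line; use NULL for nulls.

Joins associate left-to-right: users LEFT JOIN bridge on uid gives 8 intermediate row(s).
Then INNER JOIN `logins c` on ref_id: keep only rows whose b.ref_id appears in c.

(2, Quinn, 21); (3, Tom, 31); (6, Frank, 10); (6, Frank, 30)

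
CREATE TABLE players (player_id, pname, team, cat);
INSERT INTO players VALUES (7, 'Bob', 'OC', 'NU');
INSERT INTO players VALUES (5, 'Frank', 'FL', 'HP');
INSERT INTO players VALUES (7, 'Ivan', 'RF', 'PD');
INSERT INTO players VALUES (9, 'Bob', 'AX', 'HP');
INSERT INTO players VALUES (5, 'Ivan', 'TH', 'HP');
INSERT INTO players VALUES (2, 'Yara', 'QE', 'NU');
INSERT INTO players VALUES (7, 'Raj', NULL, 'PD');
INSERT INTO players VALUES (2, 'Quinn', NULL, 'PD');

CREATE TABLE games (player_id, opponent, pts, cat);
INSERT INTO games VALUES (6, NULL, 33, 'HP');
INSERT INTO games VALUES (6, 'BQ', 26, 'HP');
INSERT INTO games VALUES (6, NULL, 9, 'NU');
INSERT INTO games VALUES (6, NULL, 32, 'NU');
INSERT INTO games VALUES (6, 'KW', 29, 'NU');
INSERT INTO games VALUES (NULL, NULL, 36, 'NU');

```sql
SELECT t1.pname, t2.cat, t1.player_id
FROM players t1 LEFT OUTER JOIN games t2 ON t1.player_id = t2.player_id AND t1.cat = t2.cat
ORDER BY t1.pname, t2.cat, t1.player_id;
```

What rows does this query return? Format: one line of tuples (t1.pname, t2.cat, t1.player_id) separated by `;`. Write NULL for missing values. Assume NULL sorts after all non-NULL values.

(Bob, NULL, 7); (Bob, NULL, 9); (Frank, NULL, 5); (Ivan, NULL, 5); (Ivan, NULL, 7); (Quinn, NULL, 2); (Raj, NULL, 7); (Yara, NULL, 2)

LEFT JOIN keeps every row from `players`; unmatched rows get NULL for `games`'s columns.
Matching on t1.player_id = t2.player_id AND t1.cat = t2.cat. A NULL in a compared column never satisfies the condition.
Matched pairs: 0; unmatched t1 rows kept: 8.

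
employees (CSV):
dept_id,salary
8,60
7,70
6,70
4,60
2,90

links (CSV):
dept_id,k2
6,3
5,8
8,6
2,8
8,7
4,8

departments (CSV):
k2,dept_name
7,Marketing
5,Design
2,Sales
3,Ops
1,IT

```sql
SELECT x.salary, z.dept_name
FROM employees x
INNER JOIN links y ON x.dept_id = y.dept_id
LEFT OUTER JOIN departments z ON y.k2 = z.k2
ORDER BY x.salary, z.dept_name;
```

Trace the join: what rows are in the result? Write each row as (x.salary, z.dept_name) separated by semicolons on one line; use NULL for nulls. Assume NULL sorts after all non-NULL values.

(60, Marketing); (60, NULL); (60, NULL); (70, Ops); (90, NULL)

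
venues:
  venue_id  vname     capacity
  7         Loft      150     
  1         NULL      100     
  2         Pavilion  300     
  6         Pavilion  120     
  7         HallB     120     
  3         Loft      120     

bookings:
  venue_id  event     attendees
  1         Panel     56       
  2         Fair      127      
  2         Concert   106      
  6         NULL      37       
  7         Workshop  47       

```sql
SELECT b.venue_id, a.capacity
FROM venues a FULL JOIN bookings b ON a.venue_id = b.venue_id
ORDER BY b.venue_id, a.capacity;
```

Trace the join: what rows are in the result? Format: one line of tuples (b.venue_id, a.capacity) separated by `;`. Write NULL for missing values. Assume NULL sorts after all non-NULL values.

(1, 100); (2, 300); (2, 300); (6, 120); (7, 120); (7, 150); (NULL, 120)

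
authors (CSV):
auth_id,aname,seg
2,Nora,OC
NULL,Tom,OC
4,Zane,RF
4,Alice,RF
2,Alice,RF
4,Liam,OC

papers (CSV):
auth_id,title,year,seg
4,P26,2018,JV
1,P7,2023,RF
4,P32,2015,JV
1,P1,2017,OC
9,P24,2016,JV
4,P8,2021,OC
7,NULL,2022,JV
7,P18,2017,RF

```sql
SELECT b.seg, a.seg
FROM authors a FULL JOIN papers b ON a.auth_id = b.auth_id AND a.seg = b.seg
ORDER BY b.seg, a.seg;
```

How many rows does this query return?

FULL OUTER JOIN keeps every row from both sides; unmatched rows get NULL for the other side's columns.
Matching on a.auth_id = b.auth_id AND a.seg = b.seg. A NULL in a compared column never satisfies the condition.
Matched pairs: 1; unmatched a rows kept: 5; unmatched b rows kept: 7.
Total: 1 matched + 12 padded = 13 rows.

13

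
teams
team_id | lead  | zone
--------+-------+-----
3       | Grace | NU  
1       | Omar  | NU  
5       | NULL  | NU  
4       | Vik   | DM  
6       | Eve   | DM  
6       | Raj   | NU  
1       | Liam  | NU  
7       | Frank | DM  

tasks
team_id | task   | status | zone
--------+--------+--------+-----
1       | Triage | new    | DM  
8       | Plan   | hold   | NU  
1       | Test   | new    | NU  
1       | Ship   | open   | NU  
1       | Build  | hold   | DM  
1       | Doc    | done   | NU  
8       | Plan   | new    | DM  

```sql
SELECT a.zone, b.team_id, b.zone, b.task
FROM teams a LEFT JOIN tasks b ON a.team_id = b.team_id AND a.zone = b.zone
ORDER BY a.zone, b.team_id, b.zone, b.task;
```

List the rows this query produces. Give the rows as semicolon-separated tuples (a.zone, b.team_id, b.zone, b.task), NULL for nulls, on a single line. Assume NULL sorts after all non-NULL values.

(DM, NULL, NULL, NULL); (DM, NULL, NULL, NULL); (DM, NULL, NULL, NULL); (NU, 1, NU, Doc); (NU, 1, NU, Doc); (NU, 1, NU, Ship); (NU, 1, NU, Ship); (NU, 1, NU, Test); (NU, 1, NU, Test); (NU, NULL, NULL, NULL); (NU, NULL, NULL, NULL); (NU, NULL, NULL, NULL)

LEFT JOIN keeps every row from `teams`; unmatched rows get NULL for `tasks`'s columns.
Matching on a.team_id = b.team_id AND a.zone = b.zone.
- a (team_id=3, zone=NU) has no partner → padded with NULL.
- a (team_id=1, zone=NU) pairs with 3 row(s) of b.
- a (team_id=5, zone=NU) has no partner → padded with NULL.
- a (team_id=4, zone=DM) has no partner → padded with NULL.
- a (team_id=6, zone=DM) has no partner → padded with NULL.
- a (team_id=6, zone=NU) has no partner → padded with NULL.
- a (team_id=1, zone=NU) pairs with 3 row(s) of b.
- a (team_id=7, zone=DM) has no partner → padded with NULL.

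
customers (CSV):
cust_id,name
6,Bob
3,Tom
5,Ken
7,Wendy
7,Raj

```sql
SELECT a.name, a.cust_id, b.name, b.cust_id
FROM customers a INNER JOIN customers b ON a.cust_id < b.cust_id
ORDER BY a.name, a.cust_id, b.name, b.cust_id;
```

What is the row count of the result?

9

INNER JOIN keeps only pairs where the ON condition holds.
Matching on a.cust_id < b.cust_id.
- a (cust_id=6) pairs with 2 row(s) of b.
- a (cust_id=3) pairs with 4 row(s) of b.
- a (cust_id=5) pairs with 3 row(s) of b.
- a (cust_id=7) has no partner → excluded.
- a (cust_id=7) has no partner → excluded.
Total: 9 rows.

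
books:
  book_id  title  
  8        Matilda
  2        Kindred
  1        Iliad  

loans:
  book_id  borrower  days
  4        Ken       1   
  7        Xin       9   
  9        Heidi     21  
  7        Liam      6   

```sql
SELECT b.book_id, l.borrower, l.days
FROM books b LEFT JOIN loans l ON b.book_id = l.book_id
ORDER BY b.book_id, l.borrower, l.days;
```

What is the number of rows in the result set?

LEFT JOIN keeps every row from `books`; unmatched rows get NULL for `loans`'s columns.
Matching on b.book_id = l.book_id.
- book_id=8: no l row matches, row kept with l columns NULL.
- book_id=2: no l row matches, row kept with l columns NULL.
- book_id=1: no l row matches, row kept with l columns NULL.
Total: 0 matched + 3 padded = 3 rows.

3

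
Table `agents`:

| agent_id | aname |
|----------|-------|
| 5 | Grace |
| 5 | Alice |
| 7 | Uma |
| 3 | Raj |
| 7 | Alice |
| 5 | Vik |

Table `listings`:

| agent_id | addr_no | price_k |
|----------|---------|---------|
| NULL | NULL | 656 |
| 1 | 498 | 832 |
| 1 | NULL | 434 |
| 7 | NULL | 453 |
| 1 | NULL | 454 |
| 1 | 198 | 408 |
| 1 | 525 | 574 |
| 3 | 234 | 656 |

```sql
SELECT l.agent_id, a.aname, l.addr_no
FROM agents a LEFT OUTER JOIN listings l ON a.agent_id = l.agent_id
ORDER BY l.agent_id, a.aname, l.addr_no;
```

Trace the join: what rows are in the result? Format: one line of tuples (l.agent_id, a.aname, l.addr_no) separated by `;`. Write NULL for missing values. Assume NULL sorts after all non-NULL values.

(3, Raj, 234); (7, Alice, NULL); (7, Uma, NULL); (NULL, Alice, NULL); (NULL, Grace, NULL); (NULL, Vik, NULL)

LEFT JOIN keeps every row from `agents`; unmatched rows get NULL for `listings`'s columns.
Matching on a.agent_id = l.agent_id. A NULL in a compared column never satisfies the condition.
- a (agent_id=5) has no partner → padded with NULL.
- a (agent_id=5) has no partner → padded with NULL.
- a (agent_id=7) pairs with 1 row(s) of l.
- a (agent_id=3) pairs with 1 row(s) of l.
- a (agent_id=7) pairs with 1 row(s) of l.
- a (agent_id=5) has no partner → padded with NULL.
After projecting and ordering:
l.agent_id | a.aname | l.addr_no
3 | Raj | 234
7 | Alice | NULL
7 | Uma | NULL
NULL | Alice | NULL
NULL | Grace | NULL
NULL | Vik | NULL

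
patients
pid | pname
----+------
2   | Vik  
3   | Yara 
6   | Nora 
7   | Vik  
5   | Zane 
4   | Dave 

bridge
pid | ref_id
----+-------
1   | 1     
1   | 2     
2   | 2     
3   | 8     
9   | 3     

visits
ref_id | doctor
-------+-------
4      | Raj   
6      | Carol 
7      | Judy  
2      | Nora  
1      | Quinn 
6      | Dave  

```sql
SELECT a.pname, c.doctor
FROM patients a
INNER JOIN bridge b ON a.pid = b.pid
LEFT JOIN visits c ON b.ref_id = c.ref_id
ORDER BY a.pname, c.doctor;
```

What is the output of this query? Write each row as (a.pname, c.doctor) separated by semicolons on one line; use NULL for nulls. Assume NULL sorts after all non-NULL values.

(Vik, Nora); (Yara, NULL)

Step 1 — a INNER JOIN b on pid → 2 row(s).
Then LEFT JOIN `visits c` on ref_id: each of those 2 rows is kept; rows whose b.ref_id has no match in c get NULL for c's columns.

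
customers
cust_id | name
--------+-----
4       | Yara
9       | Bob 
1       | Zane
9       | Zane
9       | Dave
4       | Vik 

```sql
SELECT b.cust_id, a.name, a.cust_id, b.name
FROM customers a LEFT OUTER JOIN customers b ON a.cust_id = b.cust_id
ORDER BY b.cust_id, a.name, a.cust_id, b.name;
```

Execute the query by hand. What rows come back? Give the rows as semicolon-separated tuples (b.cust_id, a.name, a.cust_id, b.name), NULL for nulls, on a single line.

(1, Zane, 1, Zane); (4, Vik, 4, Vik); (4, Vik, 4, Yara); (4, Yara, 4, Vik); (4, Yara, 4, Yara); (9, Bob, 9, Bob); (9, Bob, 9, Dave); (9, Bob, 9, Zane); (9, Dave, 9, Bob); (9, Dave, 9, Dave); (9, Dave, 9, Zane); (9, Zane, 9, Bob); (9, Zane, 9, Dave); (9, Zane, 9, Zane)

LEFT JOIN keeps every row from `customers a`; unmatched rows get NULL for `customers b`'s columns.
Matching on a.cust_id = b.cust_id.
- a[0] cust_id=4 → 2 match(es) in b → 2 row(s).
- a[1] cust_id=9 → 3 match(es) in b → 3 row(s).
- a[2] cust_id=1 → 1 match(es) in b → 1 row(s).
- a[3] cust_id=9 → 3 match(es) in b → 3 row(s).
- a[4] cust_id=9 → 3 match(es) in b → 3 row(s).
- a[5] cust_id=4 → 2 match(es) in b → 2 row(s).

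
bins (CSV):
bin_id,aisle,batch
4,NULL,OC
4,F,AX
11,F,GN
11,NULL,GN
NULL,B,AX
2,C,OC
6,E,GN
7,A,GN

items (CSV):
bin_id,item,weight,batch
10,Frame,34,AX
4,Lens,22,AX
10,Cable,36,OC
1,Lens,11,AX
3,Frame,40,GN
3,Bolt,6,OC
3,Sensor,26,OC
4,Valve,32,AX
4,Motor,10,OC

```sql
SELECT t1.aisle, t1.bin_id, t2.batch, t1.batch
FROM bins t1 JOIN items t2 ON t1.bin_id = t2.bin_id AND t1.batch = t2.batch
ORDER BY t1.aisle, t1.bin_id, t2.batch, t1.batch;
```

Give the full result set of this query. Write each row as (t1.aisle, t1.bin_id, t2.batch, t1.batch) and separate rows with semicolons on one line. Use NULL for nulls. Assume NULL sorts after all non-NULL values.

INNER JOIN keeps only pairs where the ON condition holds.
Matching on t1.bin_id = t2.bin_id AND t1.batch = t2.batch. A NULL in a compared column never satisfies the condition.
- bin_id=4, batch=OC: 1 matching t2 row(s), so 1 row(s) emitted.
- bin_id=4, batch=AX: 2 matching t2 row(s), so 2 row(s) emitted.
- bin_id=11, batch=GN: no matching t2 row, dropped.
- bin_id=11, batch=GN: no matching t2 row, dropped.
- bin_id=NULL, batch=AX: no matching t2 row, dropped.
- bin_id=2, batch=OC: no matching t2 row, dropped.
- bin_id=6, batch=GN: no matching t2 row, dropped.
- bin_id=7, batch=GN: no matching t2 row, dropped.
After projecting and ordering:
t1.aisle | t1.bin_id | t2.batch | t1.batch
F | 4 | AX | AX
F | 4 | AX | AX
NULL | 4 | OC | OC

(F, 4, AX, AX); (F, 4, AX, AX); (NULL, 4, OC, OC)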